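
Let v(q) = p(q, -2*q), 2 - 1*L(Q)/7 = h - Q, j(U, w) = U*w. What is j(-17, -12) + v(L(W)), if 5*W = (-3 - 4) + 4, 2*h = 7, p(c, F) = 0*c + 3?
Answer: 207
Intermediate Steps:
p(c, F) = 3 (p(c, F) = 0 + 3 = 3)
h = 7/2 (h = (1/2)*7 = 7/2 ≈ 3.5000)
W = -3/5 (W = ((-3 - 4) + 4)/5 = (-7 + 4)/5 = (1/5)*(-3) = -3/5 ≈ -0.60000)
L(Q) = -21/2 + 7*Q (L(Q) = 14 - 7*(7/2 - Q) = 14 + (-49/2 + 7*Q) = -21/2 + 7*Q)
v(q) = 3
j(-17, -12) + v(L(W)) = -17*(-12) + 3 = 204 + 3 = 207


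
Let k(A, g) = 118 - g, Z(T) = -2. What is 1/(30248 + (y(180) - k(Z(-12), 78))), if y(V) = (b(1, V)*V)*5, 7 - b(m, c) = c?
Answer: -1/125492 ≈ -7.9686e-6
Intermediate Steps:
b(m, c) = 7 - c
y(V) = 5*V*(7 - V) (y(V) = ((7 - V)*V)*5 = (V*(7 - V))*5 = 5*V*(7 - V))
1/(30248 + (y(180) - k(Z(-12), 78))) = 1/(30248 + (5*180*(7 - 1*180) - (118 - 1*78))) = 1/(30248 + (5*180*(7 - 180) - (118 - 78))) = 1/(30248 + (5*180*(-173) - 1*40)) = 1/(30248 + (-155700 - 40)) = 1/(30248 - 155740) = 1/(-125492) = -1/125492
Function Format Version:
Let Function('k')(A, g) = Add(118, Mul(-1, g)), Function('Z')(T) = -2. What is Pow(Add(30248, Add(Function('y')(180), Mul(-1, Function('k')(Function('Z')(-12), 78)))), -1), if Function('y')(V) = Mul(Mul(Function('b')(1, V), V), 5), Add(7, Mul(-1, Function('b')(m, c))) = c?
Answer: Rational(-1, 125492) ≈ -7.9686e-6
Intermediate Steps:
Function('b')(m, c) = Add(7, Mul(-1, c))
Function('y')(V) = Mul(5, V, Add(7, Mul(-1, V))) (Function('y')(V) = Mul(Mul(Add(7, Mul(-1, V)), V), 5) = Mul(Mul(V, Add(7, Mul(-1, V))), 5) = Mul(5, V, Add(7, Mul(-1, V))))
Pow(Add(30248, Add(Function('y')(180), Mul(-1, Function('k')(Function('Z')(-12), 78)))), -1) = Pow(Add(30248, Add(Mul(5, 180, Add(7, Mul(-1, 180))), Mul(-1, Add(118, Mul(-1, 78))))), -1) = Pow(Add(30248, Add(Mul(5, 180, Add(7, -180)), Mul(-1, Add(118, -78)))), -1) = Pow(Add(30248, Add(Mul(5, 180, -173), Mul(-1, 40))), -1) = Pow(Add(30248, Add(-155700, -40)), -1) = Pow(Add(30248, -155740), -1) = Pow(-125492, -1) = Rational(-1, 125492)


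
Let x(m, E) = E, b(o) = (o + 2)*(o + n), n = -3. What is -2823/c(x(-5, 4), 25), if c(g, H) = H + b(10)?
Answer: -2823/109 ≈ -25.899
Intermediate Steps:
b(o) = (-3 + o)*(2 + o) (b(o) = (o + 2)*(o - 3) = (2 + o)*(-3 + o) = (-3 + o)*(2 + o))
c(g, H) = 84 + H (c(g, H) = H + (-6 + 10**2 - 1*10) = H + (-6 + 100 - 10) = H + 84 = 84 + H)
-2823/c(x(-5, 4), 25) = -2823/(84 + 25) = -2823/109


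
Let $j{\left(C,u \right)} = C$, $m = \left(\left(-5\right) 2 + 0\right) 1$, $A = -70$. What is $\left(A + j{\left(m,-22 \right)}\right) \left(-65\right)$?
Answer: $5200$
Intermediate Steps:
$m = -10$ ($m = \left(-10 + 0\right) 1 = \left(-10\right) 1 = -10$)
$\left(A + j{\left(m,-22 \right)}\right) \left(-65\right) = \left(-70 - 10\right) \left(-65\right) = \left(-80\right) \left(-65\right) = 5200$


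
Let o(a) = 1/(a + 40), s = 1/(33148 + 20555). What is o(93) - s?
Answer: 53570/7142499 ≈ 0.0075002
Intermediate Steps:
s = 1/53703 ≈ 1.8621e-5
o(a) = 1/(40 + a)
o(93) - s = 1/(40 + 93) - 1*1/53703 = 1/133 - 1/53703 = 53570/7142499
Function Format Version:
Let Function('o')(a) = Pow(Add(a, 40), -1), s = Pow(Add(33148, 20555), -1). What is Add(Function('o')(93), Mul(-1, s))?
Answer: Rational(53570, 7142499) ≈ 0.0075002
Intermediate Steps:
s = Rational(1, 53703) (s = Pow(53703, -1) = Rational(1, 53703) ≈ 1.8621e-5)
Function('o')(a) = Pow(Add(40, a), -1)
Add(Function('o')(93), Mul(-1, s)) = Add(Pow(Add(40, 93), -1), Mul(-1, Rational(1, 53703))) = Add(Pow(133, -1), Rational(-1, 53703)) = Add(Rational(1, 133), Rational(-1, 53703)) = Rational(53570, 7142499)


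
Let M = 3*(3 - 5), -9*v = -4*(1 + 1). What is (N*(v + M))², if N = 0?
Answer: 0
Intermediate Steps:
v = 8/9 (v = -(-4)*(1 + 1)/9 = -(-4)*2/9 = -⅑*(-8) = 8/9 ≈ 0.88889)
M = -6 (M = 3*(-2) = -6)
(N*(v + M))² = (0*(8/9 - 6))² = (0*(-46/9))² = 0² = 0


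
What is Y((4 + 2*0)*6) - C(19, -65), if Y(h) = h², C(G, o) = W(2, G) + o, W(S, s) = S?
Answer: 639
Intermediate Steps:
C(G, o) = 2 + o
Y((4 + 2*0)*6) - C(19, -65) = ((4 + 2*0)*6)² - (2 - 65) = ((4 + 0)*6)² - 1*(-63) = (4*6)² + 63 = 24² + 63 = 576 + 63 = 639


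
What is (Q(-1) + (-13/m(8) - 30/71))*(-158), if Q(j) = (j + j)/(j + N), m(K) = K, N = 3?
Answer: 136749/284 ≈ 481.51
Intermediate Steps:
Q(j) = 2*j/(3 + j) (Q(j) = (j + j)/(j + 3) = (2*j)/(3 + j) = 2*j/(3 + j))
(Q(-1) + (-13/m(8) - 30/71))*(-158) = (2*(-1)/(3 - 1) + (-13/8 - 30/71))*(-158) = (2*(-1)/2 + (-13*⅛ - 30*1/71))*(-158) = (2*(-1)*(½) + (-13/8 - 30/71))*(-158) = (-1 - 1163/568)*(-158) = -1731/568*(-158) = 136749/284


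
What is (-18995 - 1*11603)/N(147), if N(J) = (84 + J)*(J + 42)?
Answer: -30598/43659 ≈ -0.70084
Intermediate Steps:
N(J) = (42 + J)*(84 + J) (N(J) = (84 + J)*(42 + J) = (42 + J)*(84 + J))
(-18995 - 1*11603)/N(147) = (-18995 - 1*11603)/(3528 + 147² + 126*147) = (-18995 - 11603)/(3528 + 21609 + 18522) = -30598/43659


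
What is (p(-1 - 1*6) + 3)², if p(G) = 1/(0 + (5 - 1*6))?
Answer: 4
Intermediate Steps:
p(G) = -1 (p(G) = 1/(0 + (5 - 6)) = 1/(0 - 1) = 1/(-1) = -1)
(p(-1 - 1*6) + 3)² = (-1 + 3)² = 2² = 4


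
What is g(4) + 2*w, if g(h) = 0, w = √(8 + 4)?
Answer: 4*√3 ≈ 6.9282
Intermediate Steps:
w = 2*√3 (w = √12 = 2*√3 ≈ 3.4641)
g(4) + 2*w = 0 + 2*(2*√3) = 0 + 4*√3 = 4*√3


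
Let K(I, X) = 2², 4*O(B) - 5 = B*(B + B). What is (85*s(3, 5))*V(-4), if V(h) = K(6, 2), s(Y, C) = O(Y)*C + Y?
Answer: 10795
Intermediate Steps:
O(B) = 5/4 + B²/2 (O(B) = 5/4 + (B*(B + B))/4 = 5/4 + (B*(2*B))/4 = 5/4 + (2*B²)/4 = 5/4 + B²/2)
K(I, X) = 4
s(Y, C) = Y + C*(5/4 + Y²/2) (s(Y, C) = (5/4 + Y²/2)*C + Y = C*(5/4 + Y²/2) + Y = Y + C*(5/4 + Y²/2))
V(h) = 4
(85*s(3, 5))*V(-4) = (85*(3 + (¼)*5*(5 + 2*3²)))*4 = (85*(3 + (¼)*5*(5 + 2*9)))*4 = (85*(3 + (¼)*5*(5 + 18)))*4 = (85*(3 + (¼)*5*23))*4 = (85*(3 + 115/4))*4 = (85*(127/4))*4 = (10795/4)*4 = 10795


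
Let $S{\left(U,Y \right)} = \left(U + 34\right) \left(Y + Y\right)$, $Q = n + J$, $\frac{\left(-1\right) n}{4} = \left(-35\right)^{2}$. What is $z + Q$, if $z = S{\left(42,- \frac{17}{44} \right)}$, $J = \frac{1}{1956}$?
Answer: $- \frac{106691965}{21516} \approx -4958.7$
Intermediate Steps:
$J = \frac{1}{1956} \approx 0.00051125$
$n = -4900$ ($n = - 4 \left(-35\right)^{2} = \left(-4\right) 1225 = -4900$)
$Q = - \frac{9584399}{1956}$ ($Q = -4900 + \frac{1}{1956} = - \frac{9584399}{1956} \approx -4900.0$)
$S{\left(U,Y \right)} = 2 Y \left(34 + U\right)$ ($S{\left(U,Y \right)} = \left(34 + U\right) 2 Y = 2 Y \left(34 + U\right)$)
$z = - \frac{646}{11}$ ($z = 2 \left(- \frac{17}{44}\right) \left(34 + 42\right) = 2 \left(\left(-17\right) \frac{1}{44}\right) 76 = 2 \left(- \frac{17}{44}\right) 76 = - \frac{646}{11} \approx -58.727$)
$z + Q = - \frac{646}{11} - \frac{9584399}{1956} = - \frac{106691965}{21516}$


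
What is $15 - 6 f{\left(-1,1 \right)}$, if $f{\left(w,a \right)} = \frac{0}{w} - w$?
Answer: $9$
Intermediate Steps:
$f{\left(w,a \right)} = - w$ ($f{\left(w,a \right)} = 0 - w = - w$)
$15 - 6 f{\left(-1,1 \right)} = 15 - 6 \left(\left(-1\right) \left(-1\right)\right) = 15 - 6 = 9$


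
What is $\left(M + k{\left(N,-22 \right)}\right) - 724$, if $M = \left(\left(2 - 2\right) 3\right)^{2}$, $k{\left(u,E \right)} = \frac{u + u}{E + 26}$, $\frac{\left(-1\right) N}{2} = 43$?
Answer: $-767$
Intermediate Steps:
$N = -86$ ($N = \left(-2\right) 43 = -86$)
$k{\left(u,E \right)} = \frac{2 u}{26 + E}$
$M = 0$ ($M = \left(0 \cdot 3\right)^{2} = 0^{2} = 0$)
$\left(M + k{\left(N,-22 \right)}\right) - 724 = \left(0 + 2 \left(-86\right) \frac{1}{26 - 22}\right) - 724 = \left(0 + 2 \left(-86\right) \frac{1}{4}\right) - 724 = \left(0 - 43\right) - 724 = -43 - 724 = -767$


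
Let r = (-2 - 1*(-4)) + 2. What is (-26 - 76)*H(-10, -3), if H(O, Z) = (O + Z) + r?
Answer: 918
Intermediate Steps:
r = 4 (r = (-2 + 4) + 2 = 2 + 2 = 4)
H(O, Z) = 4 + O + Z (H(O, Z) = (O + Z) + 4 = 4 + O + Z)
(-26 - 76)*H(-10, -3) = (-26 - 76)*(4 - 10 - 3) = -102*(-9) = 918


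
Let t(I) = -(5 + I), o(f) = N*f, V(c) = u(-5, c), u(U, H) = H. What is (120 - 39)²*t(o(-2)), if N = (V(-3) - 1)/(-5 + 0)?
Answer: -111537/5 ≈ -22307.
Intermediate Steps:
V(c) = c
N = ⅘ (N = (-3 - 1)/(-5 + 0) = -4/(-5) = -4*(-⅕) = ⅘ ≈ 0.80000)
o(f) = 4*f/5
t(I) = -5 - I
(120 - 39)²*t(o(-2)) = (120 - 39)²*(-5 - 4*(-2)/5) = 81²*(-5 - 1*(-8/5)) = 6561*(-5 + 8/5) = 6561*(-17/5) = -111537/5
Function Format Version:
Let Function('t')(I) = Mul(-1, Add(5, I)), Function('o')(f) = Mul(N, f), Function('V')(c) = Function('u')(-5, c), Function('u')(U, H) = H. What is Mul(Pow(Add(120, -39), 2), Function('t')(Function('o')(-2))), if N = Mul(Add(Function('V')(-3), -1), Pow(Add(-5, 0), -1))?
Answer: Rational(-111537, 5) ≈ -22307.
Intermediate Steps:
Function('V')(c) = c
N = Rational(4, 5) (N = Mul(Add(-3, -1), Pow(Add(-5, 0), -1)) = Mul(-4, Pow(-5, -1)) = Mul(-4, Rational(-1, 5)) = Rational(4, 5) ≈ 0.80000)
Function('o')(f) = Mul(Rational(4, 5), f)
Function('t')(I) = Add(-5, Mul(-1, I))
Mul(Pow(Add(120, -39), 2), Function('t')(Function('o')(-2))) = Mul(Pow(Add(120, -39), 2), Add(-5, Mul(-1, Mul(Rational(4, 5), -2)))) = Mul(Pow(81, 2), Add(-5, Mul(-1, Rational(-8, 5)))) = Mul(6561, Add(-5, Rational(8, 5))) = Mul(6561, Rational(-17, 5)) = Rational(-111537, 5)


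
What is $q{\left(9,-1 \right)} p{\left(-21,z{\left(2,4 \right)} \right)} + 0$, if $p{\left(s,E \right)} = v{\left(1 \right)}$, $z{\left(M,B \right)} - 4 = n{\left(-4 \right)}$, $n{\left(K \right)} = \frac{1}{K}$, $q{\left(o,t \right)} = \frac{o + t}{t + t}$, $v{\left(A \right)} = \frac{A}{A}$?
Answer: $-4$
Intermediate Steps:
$v{\left(A \right)} = 1$
$q{\left(o,t \right)} = \frac{o + t}{2 t}$
$z{\left(M,B \right)} = \frac{15}{4}$ ($z{\left(M,B \right)} = 4 + \frac{1}{-4} = 4 - \frac{1}{4} = \frac{15}{4}$)
$p{\left(s,E \right)} = 1$
$q{\left(9,-1 \right)} p{\left(-21,z{\left(2,4 \right)} \right)} + 0 = \frac{9 - 1}{2 \left(-1\right)} 1 + 0 = \frac{1}{2} \left(-1\right) 8 \cdot 1 + 0 = \left(-4\right) 1 + 0 = -4 + 0 = -4$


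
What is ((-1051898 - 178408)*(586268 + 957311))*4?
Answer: -7596298020696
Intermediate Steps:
((-1051898 - 178408)*(586268 + 957311))*4 = -1230306*1543579*4 = -1899074505174*4 = -7596298020696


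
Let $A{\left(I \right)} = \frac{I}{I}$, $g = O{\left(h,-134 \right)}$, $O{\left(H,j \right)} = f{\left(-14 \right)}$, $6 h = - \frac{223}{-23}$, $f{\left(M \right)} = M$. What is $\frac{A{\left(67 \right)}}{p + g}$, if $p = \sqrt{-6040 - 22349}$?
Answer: $- \frac{14}{28585} - \frac{i \sqrt{28389}}{28585} \approx -0.00048977 - 0.0058944 i$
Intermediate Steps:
$p = i \sqrt{28389}$ ($p = \sqrt{-28389} = i \sqrt{28389} \approx 168.49 i$)
$h = \frac{223}{138}$ ($h = \frac{\left(-223\right) \frac{1}{-23}}{6} = \frac{\left(-223\right) \left(- \frac{1}{23}\right)}{6} = \frac{1}{6} \cdot \frac{223}{23} = \frac{223}{138} \approx 1.6159$)
$O{\left(H,j \right)} = -14$
$g = -14$
$A{\left(I \right)} = 1$
$\frac{A{\left(67 \right)}}{p + g} = 1 \frac{1}{i \sqrt{28389} - 14} = 1 \frac{1}{-14 + i \sqrt{28389}} = \frac{1}{-14 + i \sqrt{28389}}$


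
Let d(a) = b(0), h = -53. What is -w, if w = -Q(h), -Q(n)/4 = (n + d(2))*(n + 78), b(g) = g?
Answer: 5300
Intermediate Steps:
d(a) = 0
Q(n) = -4*n*(78 + n) (Q(n) = -4*(n + 0)*(n + 78) = -4*n*(78 + n))
w = -5300 (w = -4*(-53)*(-78 - 1*(-53)) = -4*(-53)*(-78 + 53) = -4*(-53)*(-25) = -1*5300 = -5300)
-w = -1*(-5300) = 5300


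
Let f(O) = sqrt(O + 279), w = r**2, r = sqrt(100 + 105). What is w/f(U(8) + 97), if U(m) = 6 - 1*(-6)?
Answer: 205*sqrt(97)/194 ≈ 10.407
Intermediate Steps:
r = sqrt(205) ≈ 14.318
U(m) = 12 (U(m) = 6 + 6 = 12)
w = 205 (w = (sqrt(205))**2 = 205)
f(O) = sqrt(279 + O)
w/f(U(8) + 97) = 205/(sqrt(279 + (12 + 97))) = 205/(sqrt(279 + 109)) = 205/(sqrt(388)) = 205/((2*sqrt(97))) = 205*(sqrt(97)/194) = 205*sqrt(97)/194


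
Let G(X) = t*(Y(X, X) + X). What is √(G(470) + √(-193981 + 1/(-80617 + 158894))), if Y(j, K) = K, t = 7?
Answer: 2*√(10079389959205 + 78277*I*√74286099678867)/78277 ≈ 81.163 + 2.7133*I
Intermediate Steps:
G(X) = 14*X (G(X) = 7*(X + X) = 7*(2*X) = 14*X)
√(G(470) + √(-193981 + 1/(-80617 + 158894))) = √(14*470 + √(-193981 + 1/(-80617 + 158894))) = √(6580 + √(-193981 + 1/78277)) = √(6580 + √(-15184250736/78277)) = √(6580 + 4*I*√74286099678867/78277)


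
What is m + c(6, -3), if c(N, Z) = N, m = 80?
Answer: 86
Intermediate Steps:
m + c(6, -3) = 80 + 6 = 86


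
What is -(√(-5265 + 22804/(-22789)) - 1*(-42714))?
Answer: -42714 - I*√2734836993421/22789 ≈ -42714.0 - 72.567*I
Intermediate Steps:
-(√(-5265 + 22804/(-22789)) - 1*(-42714)) = -(√(-5265 + 22804*(-1/22789)) + 42714) = -(√(-5265 - 22804/22789) + 42714) = -(√(-120006889/22789) + 42714) = -(I*√2734836993421/22789 + 42714) = -(42714 + I*√2734836993421/22789) = -42714 - I*√2734836993421/22789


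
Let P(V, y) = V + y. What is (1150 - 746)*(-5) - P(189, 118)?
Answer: -2327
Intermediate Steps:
(1150 - 746)*(-5) - P(189, 118) = (1150 - 746)*(-5) - (189 + 118) = 404*(-5) - 1*307 = -2020 - 307 = -2327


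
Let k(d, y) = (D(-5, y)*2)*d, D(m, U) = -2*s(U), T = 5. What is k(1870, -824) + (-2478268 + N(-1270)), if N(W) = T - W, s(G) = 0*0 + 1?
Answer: -2484473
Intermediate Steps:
s(G) = 1 (s(G) = 0 + 1 = 1)
N(W) = 5 - W
D(m, U) = -2 (D(m, U) = -2*1 = -2)
k(d, y) = -4*d (k(d, y) = (-2*2)*d = -4*d)
k(1870, -824) + (-2478268 + N(-1270)) = -4*1870 + (-2478268 + (5 - 1*(-1270))) = -7480 + (-2478268 + (5 + 1270)) = -7480 + (-2478268 + 1275) = -7480 - 2476993 = -2484473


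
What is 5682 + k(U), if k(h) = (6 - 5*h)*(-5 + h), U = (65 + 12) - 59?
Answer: 4590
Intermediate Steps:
U = 18 (U = 77 - 59 = 18)
k(h) = (-5 + h)*(6 - 5*h)
5682 + k(U) = 5682 + (-30 - 5*18**2 + 31*18) = 5682 + (-30 - 5*324 + 558) = 5682 + (-30 - 1620 + 558) = 5682 - 1092 = 4590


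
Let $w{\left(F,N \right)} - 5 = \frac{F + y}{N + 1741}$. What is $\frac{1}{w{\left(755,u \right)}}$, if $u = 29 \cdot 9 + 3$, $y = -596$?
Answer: $\frac{2005}{10184} \approx 0.19688$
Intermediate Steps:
$u = 264$ ($u = 261 + 3 = 264$)
$w{\left(F,N \right)} = 5 + \frac{-596 + F}{1741 + N}$ ($w{\left(F,N \right)} = 5 + \frac{F - 596}{N + 1741} = 5 + \frac{-596 + F}{1741 + N}$)
$\frac{1}{w{\left(755,u \right)}} = \frac{1}{\frac{1}{1741 + 264} \left(8109 + 755 + 5 \cdot 264\right)} = \frac{1}{\frac{1}{2005} \left(8109 + 755 + 1320\right)} = \frac{1}{\frac{1}{2005} \cdot 10184} = \frac{1}{\frac{10184}{2005}} = \frac{2005}{10184}$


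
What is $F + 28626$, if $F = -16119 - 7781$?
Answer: $4726$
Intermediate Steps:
$F = -23900$ ($F = -16119 - 7781 = -23900$)
$F + 28626 = -23900 + 28626 = 4726$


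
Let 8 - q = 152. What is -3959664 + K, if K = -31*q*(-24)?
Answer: -4066800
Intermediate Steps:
q = -144 (q = 8 - 1*152 = 8 - 152 = -144)
K = -107136 (K = -31*(-144)*(-24) = 4464*(-24) = -107136)
-3959664 + K = -3959664 - 107136 = -4066800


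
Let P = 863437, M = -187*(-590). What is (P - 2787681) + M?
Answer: -1813914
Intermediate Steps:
M = 110330
(P - 2787681) + M = (863437 - 2787681) + 110330 = -1924244 + 110330 = -1813914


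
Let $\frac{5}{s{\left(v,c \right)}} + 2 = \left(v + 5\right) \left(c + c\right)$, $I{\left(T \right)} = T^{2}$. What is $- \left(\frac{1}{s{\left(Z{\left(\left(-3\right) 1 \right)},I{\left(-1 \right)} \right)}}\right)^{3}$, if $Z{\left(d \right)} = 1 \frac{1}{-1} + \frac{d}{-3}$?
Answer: $- \frac{512}{125} \approx -4.096$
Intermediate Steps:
$Z{\left(d \right)} = -1 - \frac{d}{3}$ ($Z{\left(d \right)} = 1 \left(-1\right) + d \left(- \frac{1}{3}\right) = -1 - \frac{d}{3}$)
$s{\left(v,c \right)} = \frac{5}{-2 + 2 c \left(5 + v\right)}$ ($s{\left(v,c \right)} = \frac{5}{-2 + \left(v + 5\right) \left(c + c\right)} = \frac{5}{-2 + \left(5 + v\right) 2 c} = \frac{5}{-2 + 2 c \left(5 + v\right)}$)
$- \left(\frac{1}{s{\left(Z{\left(\left(-3\right) 1 \right)},I{\left(-1 \right)} \right)}}\right)^{3} = - \left(\frac{1}{\frac{5}{2} \frac{1}{-1 + 5 \left(-1\right)^{2} + \left(-1\right)^{2} \left(-1 - \frac{\left(-3\right) 1}{3}\right)}}\right)^{3} = - \left(\frac{1}{\frac{5}{2} \frac{1}{-1 + 5 \cdot 1 + 1 \left(-1 - -1\right)}}\right)^{3} = - \left(\frac{1}{\frac{5}{2} \frac{1}{-1 + 5 + 1 \left(-1 + 1\right)}}\right)^{3} = - \left(\frac{1}{\frac{5}{2} \frac{1}{-1 + 5 + 1 \cdot 0}}\right)^{3} = - \left(\frac{1}{\frac{5}{2} \frac{1}{-1 + 5 + 0}}\right)^{3} = - \left(\frac{1}{\frac{5}{2} \cdot \frac{1}{4}}\right)^{3} = - \left(\frac{1}{\frac{5}{8}}\right)^{3} = - \left(\frac{8}{5}\right)^{3} = \left(-1\right) \frac{512}{125} = - \frac{512}{125}$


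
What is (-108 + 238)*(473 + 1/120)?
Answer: 737893/12 ≈ 61491.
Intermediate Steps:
(-108 + 238)*(473 + 1/120) = 130*(473 + 1/120) = 130*(56761/120) = 737893/12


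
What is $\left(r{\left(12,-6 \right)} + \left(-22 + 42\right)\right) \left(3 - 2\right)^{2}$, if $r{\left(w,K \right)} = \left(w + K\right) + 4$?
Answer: $30$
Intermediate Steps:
$r{\left(w,K \right)} = 4 + K + w$ ($r{\left(w,K \right)} = \left(K + w\right) + 4 = 4 + K + w$)
$\left(r{\left(12,-6 \right)} + \left(-22 + 42\right)\right) \left(3 - 2\right)^{2} = \left(\left(4 - 6 + 12\right) + \left(-22 + 42\right)\right) \left(3 - 2\right)^{2} = \left(10 + 20\right) 1^{2} = 30 \cdot 1 = 30$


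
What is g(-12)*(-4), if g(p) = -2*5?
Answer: 40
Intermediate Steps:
g(p) = -10
g(-12)*(-4) = -10*(-4) = 40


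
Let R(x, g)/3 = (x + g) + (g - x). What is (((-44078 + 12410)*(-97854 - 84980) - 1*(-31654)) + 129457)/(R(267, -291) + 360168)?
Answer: 5790148223/358422 ≈ 16155.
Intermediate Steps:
R(x, g) = 6*g (R(x, g) = 3*((x + g) + (g - x)) = 3*((g + x) + (g - x)) = 3*(2*g) = 6*g)
(((-44078 + 12410)*(-97854 - 84980) - 1*(-31654)) + 129457)/(R(267, -291) + 360168) = (((-44078 + 12410)*(-97854 - 84980) - 1*(-31654)) + 129457)/(6*(-291) + 360168) = ((-31668*(-182834) + 31654) + 129457)/(-1746 + 360168) = ((5789987112 + 31654) + 129457)/358422 = (5790018766 + 129457)*(1/358422) = 5790148223*(1/358422) = 5790148223/358422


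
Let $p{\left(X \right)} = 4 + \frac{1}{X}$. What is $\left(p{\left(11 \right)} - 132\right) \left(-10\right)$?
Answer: $\frac{14070}{11} \approx 1279.1$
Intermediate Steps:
$\left(p{\left(11 \right)} - 132\right) \left(-10\right) = \left(\left(4 + \frac{1}{11}\right) - 132\right) \left(-10\right) = \left(\frac{45}{11} - 132\right) \left(-10\right) = \left(- \frac{1407}{11}\right) \left(-10\right) = \frac{14070}{11}$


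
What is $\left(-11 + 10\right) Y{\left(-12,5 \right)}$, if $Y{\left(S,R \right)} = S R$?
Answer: $60$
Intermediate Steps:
$Y{\left(S,R \right)} = R S$
$\left(-11 + 10\right) Y{\left(-12,5 \right)} = \left(-11 + 10\right) 5 \left(-12\right) = \left(-1\right) \left(-60\right) = 60$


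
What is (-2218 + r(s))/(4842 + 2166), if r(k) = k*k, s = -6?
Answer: -1091/3504 ≈ -0.31136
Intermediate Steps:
r(k) = k²
(-2218 + r(s))/(4842 + 2166) = (-2218 + (-6)²)/(4842 + 2166) = (-2218 + 36)/7008 = -2182*1/7008 = -1091/3504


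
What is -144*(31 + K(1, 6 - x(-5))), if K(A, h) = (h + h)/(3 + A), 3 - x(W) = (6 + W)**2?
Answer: -4752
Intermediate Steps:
x(W) = 3 - (6 + W)**2
K(A, h) = 2*h/(3 + A) (K(A, h) = (2*h)/(3 + A) = 2*h/(3 + A))
-144*(31 + K(1, 6 - x(-5))) = -144*(31 + 2*(6 - (3 - (6 - 5)**2))/(3 + 1)) = -144*(31 + 2*(6 - (3 - 1*1**2))/4) = -144*(31 + 2*(6 - (3 - 1*1))*(1/4)) = -144*(31 + 2*(6 - (3 - 1))*(1/4)) = -144*(31 + 2*(6 - 1*2)*(1/4)) = -144*(31 + 2*(6 - 2)*(1/4)) = -144*(31 + 2*4*(1/4)) = -144*(31 + 2) = -144*33 = -4752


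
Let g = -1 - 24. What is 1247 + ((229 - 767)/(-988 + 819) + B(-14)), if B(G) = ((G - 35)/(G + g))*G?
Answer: 624925/507 ≈ 1232.6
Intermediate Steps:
g = -25
B(G) = G*(-35 + G)/(-25 + G) (B(G) = ((G - 35)/(G - 25))*G = ((-35 + G)/(-25 + G))*G = G*(-35 + G)/(-25 + G))
1247 + ((229 - 767)/(-988 + 819) + B(-14)) = 1247 + ((229 - 767)/(-988 + 819) - 14*(-35 - 14)/(-25 - 14)) = 1247 + (-538/(-169) - 14*(-49)/(-39)) = 1247 + (-538*(-1/169) - 14*(-1/39)*(-49)) = 1247 + (538/169 - 686/39) = 1247 - 7304/507 = 624925/507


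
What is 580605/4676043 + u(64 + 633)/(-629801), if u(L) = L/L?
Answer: 121886977854/981658852481 ≈ 0.12416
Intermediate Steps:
u(L) = 1
580605/4676043 + u(64 + 633)/(-629801) = 580605/4676043 + 1/(-629801) = 580605*(1/4676043) + 1*(-1/629801) = 193535/1558681 - 1/629801 = 121886977854/981658852481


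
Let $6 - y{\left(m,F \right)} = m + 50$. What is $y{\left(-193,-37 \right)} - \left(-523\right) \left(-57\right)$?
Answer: $-29662$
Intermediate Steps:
$y{\left(m,F \right)} = -44 - m$ ($y{\left(m,F \right)} = 6 - \left(m + 50\right) = 6 - \left(50 + m\right) = -44 - m$)
$y{\left(-193,-37 \right)} - \left(-523\right) \left(-57\right) = \left(-44 - -193\right) - \left(-523\right) \left(-57\right) = \left(-44 + 193\right) - 29811 = 149 - 29811 = -29662$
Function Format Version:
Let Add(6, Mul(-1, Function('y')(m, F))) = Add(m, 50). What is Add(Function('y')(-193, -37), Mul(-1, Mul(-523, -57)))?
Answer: -29662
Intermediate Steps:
Function('y')(m, F) = Add(-44, Mul(-1, m)) (Function('y')(m, F) = Add(6, Mul(-1, Add(m, 50))) = Add(6, Mul(-1, Add(50, m))) = Add(6, Add(-50, Mul(-1, m))) = Add(-44, Mul(-1, m)))
Add(Function('y')(-193, -37), Mul(-1, Mul(-523, -57))) = Add(Add(-44, Mul(-1, -193)), Mul(-1, Mul(-523, -57))) = Add(Add(-44, 193), Mul(-1, 29811)) = Add(149, -29811) = -29662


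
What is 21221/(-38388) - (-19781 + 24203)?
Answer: -169772957/38388 ≈ -4422.6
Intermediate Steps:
21221/(-38388) - (-19781 + 24203) = 21221*(-1/38388) - 1*4422 = -21221/38388 - 4422 = -169772957/38388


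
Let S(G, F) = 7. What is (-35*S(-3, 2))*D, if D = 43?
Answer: -10535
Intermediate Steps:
(-35*S(-3, 2))*D = -35*7*43 = -245*43 = -10535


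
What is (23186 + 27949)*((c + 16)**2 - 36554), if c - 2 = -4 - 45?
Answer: -1820048055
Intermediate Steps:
c = -47 (c = 2 + (-4 - 45) = 2 - 49 = -47)
(23186 + 27949)*((c + 16)**2 - 36554) = (23186 + 27949)*((-47 + 16)**2 - 36554) = 51135*((-31)**2 - 36554) = 51135*(961 - 36554) = 51135*(-35593) = -1820048055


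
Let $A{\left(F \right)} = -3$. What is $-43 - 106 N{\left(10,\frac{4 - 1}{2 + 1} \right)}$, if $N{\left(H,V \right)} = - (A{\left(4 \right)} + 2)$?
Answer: $-149$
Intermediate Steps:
$N{\left(H,V \right)} = 1$ ($N{\left(H,V \right)} = - (-3 + 2) = \left(-1\right) \left(-1\right) = 1$)
$-43 - 106 N{\left(10,\frac{4 - 1}{2 + 1} \right)} = -43 - 106 = -149$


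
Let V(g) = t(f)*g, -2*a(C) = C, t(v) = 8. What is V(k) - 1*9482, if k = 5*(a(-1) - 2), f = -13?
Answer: -9542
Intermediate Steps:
a(C) = -C/2
k = -15/2 (k = 5*(-½*(-1) - 2) = 5*(½ - 2) = 5*(-3/2) = -15/2 ≈ -7.5000)
V(g) = 8*g
V(k) - 1*9482 = 8*(-15/2) - 1*9482 = -60 - 9482 = -9542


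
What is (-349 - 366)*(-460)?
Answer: 328900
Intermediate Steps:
(-349 - 366)*(-460) = -715*(-460) = 328900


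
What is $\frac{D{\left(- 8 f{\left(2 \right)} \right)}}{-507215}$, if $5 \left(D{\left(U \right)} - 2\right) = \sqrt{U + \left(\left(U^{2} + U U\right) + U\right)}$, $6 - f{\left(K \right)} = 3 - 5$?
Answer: $- \frac{2}{507215} - \frac{24 \sqrt{14}}{2536075} \approx -3.9352 \cdot 10^{-5}$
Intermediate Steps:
$f{\left(K \right)} = 8$ ($f{\left(K \right)} = 6 - \left(3 - 5\right) = 6 - -2 = 6 + 2 = 8$)
$D{\left(U \right)} = 2 + \frac{\sqrt{2 U + 2 U^{2}}}{5}$ ($D{\left(U \right)} = 2 + \frac{\sqrt{U + \left(\left(U^{2} + U U\right) + U\right)}}{5} = 2 + \frac{\sqrt{U + \left(\left(U^{2} + U^{2}\right) + U\right)}}{5} = 2 + \frac{\sqrt{U + \left(2 U^{2} + U\right)}}{5} = 2 + \frac{\sqrt{U + \left(U + 2 U^{2}\right)}}{5} = 2 + \frac{\sqrt{2 U + 2 U^{2}}}{5}$)
$\frac{D{\left(- 8 f{\left(2 \right)} \right)}}{-507215} = \frac{2 + \frac{\sqrt{2} \sqrt{\left(-8\right) 8 \left(1 - 64\right)}}{5}}{-507215} = \left(2 + \frac{\sqrt{2} \sqrt{- 64 \left(1 - 64\right)}}{5}\right) \left(- \frac{1}{507215}\right) = \left(2 + \frac{\sqrt{2} \sqrt{\left(-64\right) \left(-63\right)}}{5}\right) \left(- \frac{1}{507215}\right) = \left(2 + \frac{\sqrt{2} \sqrt{4032}}{5}\right) \left(- \frac{1}{507215}\right) = \left(2 + \frac{\sqrt{2} \cdot 24 \sqrt{7}}{5}\right) \left(- \frac{1}{507215}\right) = \left(2 + \frac{24 \sqrt{14}}{5}\right) \left(- \frac{1}{507215}\right) = - \frac{2}{507215} - \frac{24 \sqrt{14}}{2536075}$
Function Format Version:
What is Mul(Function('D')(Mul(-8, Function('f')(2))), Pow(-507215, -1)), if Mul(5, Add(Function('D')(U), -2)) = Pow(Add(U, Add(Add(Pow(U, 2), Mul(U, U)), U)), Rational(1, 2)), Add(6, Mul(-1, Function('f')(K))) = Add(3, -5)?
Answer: Add(Rational(-2, 507215), Mul(Rational(-24, 2536075), Pow(14, Rational(1, 2)))) ≈ -3.9352e-5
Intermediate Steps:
Function('f')(K) = 8 (Function('f')(K) = Add(6, Mul(-1, Add(3, -5))) = Add(6, Mul(-1, -2)) = Add(6, 2) = 8)
Function('D')(U) = Add(2, Mul(Rational(1, 5), Pow(Add(Mul(2, U), Mul(2, Pow(U, 2))), Rational(1, 2)))) (Function('D')(U) = Add(2, Mul(Rational(1, 5), Pow(Add(U, Add(Add(Pow(U, 2), Mul(U, U)), U)), Rational(1, 2)))) = Add(2, Mul(Rational(1, 5), Pow(Add(U, Add(Add(Pow(U, 2), Pow(U, 2)), U)), Rational(1, 2)))) = Add(2, Mul(Rational(1, 5), Pow(Add(U, Add(Mul(2, Pow(U, 2)), U)), Rational(1, 2)))) = Add(2, Mul(Rational(1, 5), Pow(Add(U, Add(U, Mul(2, Pow(U, 2)))), Rational(1, 2)))) = Add(2, Mul(Rational(1, 5), Pow(Add(Mul(2, U), Mul(2, Pow(U, 2))), Rational(1, 2)))))
Mul(Function('D')(Mul(-8, Function('f')(2))), Pow(-507215, -1)) = Mul(Add(2, Mul(Rational(1, 5), Pow(2, Rational(1, 2)), Pow(Mul(Mul(-8, 8), Add(1, Mul(-8, 8))), Rational(1, 2)))), Pow(-507215, -1)) = Mul(Add(2, Mul(Rational(1, 5), Pow(2, Rational(1, 2)), Pow(Mul(-64, Add(1, -64)), Rational(1, 2)))), Rational(-1, 507215)) = Mul(Add(2, Mul(Rational(1, 5), Pow(2, Rational(1, 2)), Pow(Mul(-64, -63), Rational(1, 2)))), Rational(-1, 507215)) = Mul(Add(2, Mul(Rational(1, 5), Pow(2, Rational(1, 2)), Pow(4032, Rational(1, 2)))), Rational(-1, 507215)) = Mul(Add(2, Mul(Rational(1, 5), Pow(2, Rational(1, 2)), Mul(24, Pow(7, Rational(1, 2))))), Rational(-1, 507215)) = Mul(Add(2, Mul(Rational(24, 5), Pow(14, Rational(1, 2)))), Rational(-1, 507215)) = Add(Rational(-2, 507215), Mul(Rational(-24, 2536075), Pow(14, Rational(1, 2))))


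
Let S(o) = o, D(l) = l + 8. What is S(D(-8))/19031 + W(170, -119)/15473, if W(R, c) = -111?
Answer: -111/15473 ≈ -0.0071738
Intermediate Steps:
D(l) = 8 + l
S(D(-8))/19031 + W(170, -119)/15473 = (8 - 8)/19031 - 111/15473 = 0*(1/19031) - 111*1/15473 = 0 - 111/15473 = -111/15473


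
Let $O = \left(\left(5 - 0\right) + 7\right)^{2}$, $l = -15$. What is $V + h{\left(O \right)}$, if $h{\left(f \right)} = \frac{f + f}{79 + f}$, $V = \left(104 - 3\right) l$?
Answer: $- \frac{337557}{223} \approx -1513.7$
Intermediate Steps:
$O = 144$ ($O = \left(\left(5 + 0\right) + 7\right)^{2} = \left(5 + 7\right)^{2} = 12^{2} = 144$)
$V = -1515$ ($V = \left(104 - 3\right) \left(-15\right) = 101 \left(-15\right) = -1515$)
$h{\left(f \right)} = \frac{2 f}{79 + f}$
$V + h{\left(O \right)} = -1515 + 2 \cdot 144 \frac{1}{79 + 144} = -1515 + 2 \cdot 144 \cdot \frac{1}{223} = -1515 + \frac{288}{223} = - \frac{337557}{223}$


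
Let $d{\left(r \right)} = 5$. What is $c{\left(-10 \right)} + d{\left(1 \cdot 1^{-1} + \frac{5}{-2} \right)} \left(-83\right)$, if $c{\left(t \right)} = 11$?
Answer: $-404$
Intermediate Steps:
$c{\left(-10 \right)} + d{\left(1 \cdot 1^{-1} + \frac{5}{-2} \right)} \left(-83\right) = 11 + 5 \left(-83\right) = 11 - 415 = -404$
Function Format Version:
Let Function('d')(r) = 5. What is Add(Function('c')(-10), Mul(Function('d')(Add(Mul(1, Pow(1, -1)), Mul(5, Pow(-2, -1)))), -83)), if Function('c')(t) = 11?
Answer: -404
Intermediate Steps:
Add(Function('c')(-10), Mul(Function('d')(Add(Mul(1, Pow(1, -1)), Mul(5, Pow(-2, -1)))), -83)) = Add(11, Mul(5, -83)) = Add(11, -415) = -404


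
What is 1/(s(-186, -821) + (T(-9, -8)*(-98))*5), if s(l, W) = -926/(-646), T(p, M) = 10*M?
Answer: 323/12662063 ≈ 2.5509e-5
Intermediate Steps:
s(l, W) = 463/323 (s(l, W) = -926*(-1/646) = 463/323)
1/(s(-186, -821) + (T(-9, -8)*(-98))*5) = 1/(463/323 + ((10*(-8))*(-98))*5) = 1/(463/323 - 80*(-98)*5) = 1/(463/323 + 7840*5) = 1/(463/323 + 39200) = 1/(12662063/323) = 323/12662063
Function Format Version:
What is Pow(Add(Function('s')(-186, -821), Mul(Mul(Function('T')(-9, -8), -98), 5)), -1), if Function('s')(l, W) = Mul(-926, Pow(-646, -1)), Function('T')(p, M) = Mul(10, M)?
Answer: Rational(323, 12662063) ≈ 2.5509e-5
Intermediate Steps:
Function('s')(l, W) = Rational(463, 323) (Function('s')(l, W) = Mul(-926, Rational(-1, 646)) = Rational(463, 323))
Pow(Add(Function('s')(-186, -821), Mul(Mul(Function('T')(-9, -8), -98), 5)), -1) = Pow(Add(Rational(463, 323), Mul(Mul(Mul(10, -8), -98), 5)), -1) = Pow(Add(Rational(463, 323), Mul(Mul(-80, -98), 5)), -1) = Pow(Add(Rational(463, 323), Mul(7840, 5)), -1) = Pow(Add(Rational(463, 323), 39200), -1) = Pow(Rational(12662063, 323), -1) = Rational(323, 12662063)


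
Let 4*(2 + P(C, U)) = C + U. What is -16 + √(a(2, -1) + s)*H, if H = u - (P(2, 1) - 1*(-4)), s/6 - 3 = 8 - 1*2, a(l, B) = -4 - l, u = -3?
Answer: -16 - 23*√3 ≈ -55.837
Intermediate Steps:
P(C, U) = -2 + C/4 + U/4 (P(C, U) = -2 + (C + U)/4 = -2 + (C/4 + U/4) = -2 + C/4 + U/4)
s = 54 (s = 18 + 6*(8 - 1*2) = 18 + 6*(8 - 2) = 18 + 6*6 = 18 + 36 = 54)
H = -23/4 (H = -3 - ((-2 + (¼)*2 + (¼)*1) - 1*(-4)) = -3 - ((-2 + ½ + ¼) + 4) = -3 - (-5/4 + 4) = -3 - 1*11/4 = -3 - 11/4 = -23/4 ≈ -5.7500)
-16 + √(a(2, -1) + s)*H = -16 + √((-4 - 1*2) + 54)*(-23/4) = -16 + √((-4 - 2) + 54)*(-23/4) = -16 + √(-6 + 54)*(-23/4) = -16 + √48*(-23/4) = -16 + (4*√3)*(-23/4) = -16 - 23*√3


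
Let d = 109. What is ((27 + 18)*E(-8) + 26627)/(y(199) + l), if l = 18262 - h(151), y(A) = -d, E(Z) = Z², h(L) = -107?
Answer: 29507/18260 ≈ 1.6159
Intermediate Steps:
y(A) = -109 (y(A) = -1*109 = -109)
l = 18369 (l = 18262 - 1*(-107) = 18262 + 107 = 18369)
((27 + 18)*E(-8) + 26627)/(y(199) + l) = ((27 + 18)*(-8)² + 26627)/(-109 + 18369) = (45*64 + 26627)/18260 = (2880 + 26627)*(1/18260) = 29507*(1/18260) = 29507/18260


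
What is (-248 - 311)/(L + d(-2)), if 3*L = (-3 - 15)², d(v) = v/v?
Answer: -559/109 ≈ -5.1284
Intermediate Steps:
d(v) = 1
L = 108 (L = (-3 - 15)²/3 = (⅓)*(-18)² = (⅓)*324 = 108)
(-248 - 311)/(L + d(-2)) = (-248 - 311)/(108 + 1) = -559/109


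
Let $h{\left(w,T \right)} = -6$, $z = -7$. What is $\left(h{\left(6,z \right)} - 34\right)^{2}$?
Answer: $1600$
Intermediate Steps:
$\left(h{\left(6,z \right)} - 34\right)^{2} = \left(-6 - 34\right)^{2} = \left(-40\right)^{2} = 1600$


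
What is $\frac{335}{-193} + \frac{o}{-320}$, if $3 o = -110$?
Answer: $- \frac{30037}{18528} \approx -1.6212$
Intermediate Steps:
$o = - \frac{110}{3}$ ($o = \frac{1}{3} \left(-110\right) = - \frac{110}{3} \approx -36.667$)
$\frac{335}{-193} + \frac{o}{-320} = \frac{335}{-193} - \frac{110}{3 \left(-320\right)} = 335 \left(- \frac{1}{193}\right) - - \frac{11}{96} = - \frac{335}{193} + \frac{11}{96} = - \frac{30037}{18528}$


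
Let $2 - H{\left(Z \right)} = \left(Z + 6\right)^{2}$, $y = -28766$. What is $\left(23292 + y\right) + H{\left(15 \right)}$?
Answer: $-5913$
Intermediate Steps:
$H{\left(Z \right)} = 2 - \left(6 + Z\right)^{2}$ ($H{\left(Z \right)} = 2 - \left(Z + 6\right)^{2} = 2 - \left(6 + Z\right)^{2}$)
$\left(23292 + y\right) + H{\left(15 \right)} = \left(23292 - 28766\right) + \left(2 - \left(6 + 15\right)^{2}\right) = -5474 + \left(2 - 21^{2}\right) = -5474 + \left(2 - 441\right) = -5474 - 439 = -5913$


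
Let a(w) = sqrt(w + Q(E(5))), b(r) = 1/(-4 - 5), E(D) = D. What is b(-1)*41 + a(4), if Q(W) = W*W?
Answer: -41/9 + sqrt(29) ≈ 0.82961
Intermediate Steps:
Q(W) = W**2
b(r) = -1/9 (b(r) = 1/(-9) = -1/9)
a(w) = sqrt(25 + w) (a(w) = sqrt(w + 5**2) = sqrt(w + 25) = sqrt(25 + w))
b(-1)*41 + a(4) = -1/9*41 + sqrt(25 + 4) = -41/9 + sqrt(29)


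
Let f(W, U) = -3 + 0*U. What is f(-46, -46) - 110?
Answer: -113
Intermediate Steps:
f(W, U) = -3 (f(W, U) = -3 + 0 = -3)
f(-46, -46) - 110 = -3 - 110 = -113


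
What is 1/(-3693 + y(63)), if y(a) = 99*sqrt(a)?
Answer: -1231/4340262 - 33*sqrt(7)/1446754 ≈ -0.00034397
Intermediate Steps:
1/(-3693 + y(63)) = 1/(-3693 + 99*sqrt(63)) = 1/(-3693 + 99*(3*sqrt(7))) = 1/(-3693 + 297*sqrt(7))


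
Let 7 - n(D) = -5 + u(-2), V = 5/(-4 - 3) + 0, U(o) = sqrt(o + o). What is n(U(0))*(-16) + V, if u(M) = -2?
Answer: -1573/7 ≈ -224.71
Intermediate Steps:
U(o) = sqrt(2)*sqrt(o) (U(o) = sqrt(2*o) = sqrt(2)*sqrt(o))
V = -5/7 (V = 5/(-7) + 0 = 5*(-1/7) + 0 = -5/7 + 0 = -5/7 ≈ -0.71429)
n(D) = 14 (n(D) = 7 - (-5 - 2) = 7 - 1*(-7) = 7 + 7 = 14)
n(U(0))*(-16) + V = 14*(-16) - 5/7 = -224 - 5/7 = -1573/7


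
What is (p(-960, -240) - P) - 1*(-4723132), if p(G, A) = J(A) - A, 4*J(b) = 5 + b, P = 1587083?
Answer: 12544921/4 ≈ 3.1362e+6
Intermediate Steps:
J(b) = 5/4 + b/4 (J(b) = (5 + b)/4 = 5/4 + b/4)
p(G, A) = 5/4 - 3*A/4 (p(G, A) = (5/4 + A/4) - A = 5/4 - 3*A/4)
(p(-960, -240) - P) - 1*(-4723132) = ((5/4 - 3/4*(-240)) - 1*1587083) - 1*(-4723132) = ((5/4 + 180) - 1587083) + 4723132 = (725/4 - 1587083) + 4723132 = -6347607/4 + 4723132 = 12544921/4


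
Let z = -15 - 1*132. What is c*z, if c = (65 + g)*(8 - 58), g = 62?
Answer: 933450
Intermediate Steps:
z = -147 (z = -15 - 132 = -147)
c = -6350 (c = (65 + 62)*(8 - 58) = 127*(-50) = -6350)
c*z = -6350*(-147) = 933450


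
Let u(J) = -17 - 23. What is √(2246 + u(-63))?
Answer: √2206 ≈ 46.968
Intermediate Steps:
u(J) = -40
√(2246 + u(-63)) = √(2246 - 40) = √2206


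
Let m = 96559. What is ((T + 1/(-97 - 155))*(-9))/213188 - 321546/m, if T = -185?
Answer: -8586956435/2584691312 ≈ -3.3222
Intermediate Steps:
((T + 1/(-97 - 155))*(-9))/213188 - 321546/m = ((-185 + 1/(-97 - 155))*(-9))/213188 - 321546/96559 = ((-185 + 1/(-252))*(-9))*(1/213188) - 321546*1/96559 = ((-185 - 1/252)*(-9))*(1/213188) - 321546/96559 = -46621/252*(-9)*(1/213188) - 321546/96559 = (46621/28)*(1/213188) - 321546/96559 = 46621/5969264 - 321546/96559 = -8586956435/2584691312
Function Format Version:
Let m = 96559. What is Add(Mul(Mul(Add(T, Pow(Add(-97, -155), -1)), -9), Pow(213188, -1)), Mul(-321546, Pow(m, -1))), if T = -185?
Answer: Rational(-8586956435, 2584691312) ≈ -3.3222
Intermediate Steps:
Add(Mul(Mul(Add(T, Pow(Add(-97, -155), -1)), -9), Pow(213188, -1)), Mul(-321546, Pow(m, -1))) = Add(Mul(Mul(Add(-185, Pow(Add(-97, -155), -1)), -9), Pow(213188, -1)), Mul(-321546, Pow(96559, -1))) = Add(Mul(Mul(Add(-185, Pow(-252, -1)), -9), Rational(1, 213188)), Mul(-321546, Rational(1, 96559))) = Add(Mul(Mul(Add(-185, Rational(-1, 252)), -9), Rational(1, 213188)), Rational(-321546, 96559)) = Add(Mul(Mul(Rational(-46621, 252), -9), Rational(1, 213188)), Rational(-321546, 96559)) = Add(Mul(Rational(46621, 28), Rational(1, 213188)), Rational(-321546, 96559)) = Add(Rational(46621, 5969264), Rational(-321546, 96559)) = Rational(-8586956435, 2584691312)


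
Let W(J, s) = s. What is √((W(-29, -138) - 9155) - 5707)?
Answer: 50*I*√6 ≈ 122.47*I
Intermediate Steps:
√((W(-29, -138) - 9155) - 5707) = √((-138 - 9155) - 5707) = √(-9293 - 5707) = √(-15000) = 50*I*√6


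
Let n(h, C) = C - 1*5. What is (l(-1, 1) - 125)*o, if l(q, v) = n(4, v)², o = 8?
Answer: -872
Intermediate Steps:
n(h, C) = -5 + C (n(h, C) = C - 5 = -5 + C)
l(q, v) = (-5 + v)²
(l(-1, 1) - 125)*o = ((-5 + 1)² - 125)*8 = ((-4)² - 125)*8 = (16 - 125)*8 = -109*8 = -872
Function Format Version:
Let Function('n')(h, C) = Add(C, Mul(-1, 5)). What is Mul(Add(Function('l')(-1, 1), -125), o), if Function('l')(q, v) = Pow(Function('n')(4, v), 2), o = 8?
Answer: -872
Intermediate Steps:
Function('n')(h, C) = Add(-5, C) (Function('n')(h, C) = Add(C, -5) = Add(-5, C))
Function('l')(q, v) = Pow(Add(-5, v), 2)
Mul(Add(Function('l')(-1, 1), -125), o) = Mul(Add(Pow(Add(-5, 1), 2), -125), 8) = Mul(Add(Pow(-4, 2), -125), 8) = Mul(Add(16, -125), 8) = Mul(-109, 8) = -872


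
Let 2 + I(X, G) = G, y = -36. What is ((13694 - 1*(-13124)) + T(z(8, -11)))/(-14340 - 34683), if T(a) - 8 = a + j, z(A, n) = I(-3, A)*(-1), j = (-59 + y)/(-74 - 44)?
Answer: -3164855/5784714 ≈ -0.54711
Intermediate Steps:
I(X, G) = -2 + G
j = 95/118 (j = (-59 - 36)/(-74 - 44) = -95/(-118) = -95*(-1/118) = 95/118 ≈ 0.80508)
z(A, n) = 2 - A (z(A, n) = (-2 + A)*(-1) = 2 - A)
T(a) = 1039/118 + a (T(a) = 8 + (a + 95/118) = 8 + (95/118 + a) = 1039/118 + a)
((13694 - 1*(-13124)) + T(z(8, -11)))/(-14340 - 34683) = ((13694 - 1*(-13124)) + (1039/118 + (2 - 1*8)))/(-14340 - 34683) = ((13694 + 13124) + (1039/118 + (2 - 8)))/(-49023) = (26818 + (1039/118 - 6))*(-1/49023) = (26818 + 331/118)*(-1/49023) = (3164855/118)*(-1/49023) = -3164855/5784714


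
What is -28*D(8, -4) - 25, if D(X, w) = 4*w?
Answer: 423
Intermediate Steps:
-28*D(8, -4) - 25 = -112*(-4) - 25 = -28*(-16) - 25 = 448 - 25 = 423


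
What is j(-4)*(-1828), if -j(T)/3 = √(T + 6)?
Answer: 5484*√2 ≈ 7755.5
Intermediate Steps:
j(T) = -3*√(6 + T) (j(T) = -3*√(T + 6) = -3*√(6 + T))
j(-4)*(-1828) = -3*√(6 - 4)*(-1828) = -3*√2*(-1828) = 5484*√2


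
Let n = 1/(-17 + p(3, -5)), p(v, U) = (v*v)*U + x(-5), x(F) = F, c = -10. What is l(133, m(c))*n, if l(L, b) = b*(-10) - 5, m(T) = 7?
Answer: 75/67 ≈ 1.1194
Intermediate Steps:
p(v, U) = -5 + U*v² (p(v, U) = (v*v)*U - 5 = v²*U - 5 = U*v² - 5 = -5 + U*v²)
l(L, b) = -5 - 10*b (l(L, b) = -10*b - 5 = -5 - 10*b)
n = -1/67 (n = 1/(-17 + (-5 - 5*3²)) = 1/(-17 + (-5 - 5*9)) = 1/(-17 + (-5 - 45)) = 1/(-17 - 50) = 1/(-67) = -1/67 ≈ -0.014925)
l(133, m(c))*n = (-5 - 10*7)*(-1/67) = (-5 - 70)*(-1/67) = -75*(-1/67) = 75/67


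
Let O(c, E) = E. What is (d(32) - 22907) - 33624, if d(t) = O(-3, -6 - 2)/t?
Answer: -226125/4 ≈ -56531.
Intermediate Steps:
d(t) = -8/t (d(t) = (-6 - 2)/t = -8/t)
(d(32) - 22907) - 33624 = (-8/32 - 22907) - 33624 = (-8*1/32 - 22907) - 33624 = (-¼ - 22907) - 33624 = -91629/4 - 33624 = -226125/4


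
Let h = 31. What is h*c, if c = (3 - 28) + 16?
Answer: -279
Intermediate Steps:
c = -9 (c = -25 + 16 = -9)
h*c = 31*(-9) = -279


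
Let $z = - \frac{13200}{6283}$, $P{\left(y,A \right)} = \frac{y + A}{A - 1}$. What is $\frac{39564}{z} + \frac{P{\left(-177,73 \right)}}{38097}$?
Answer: $- \frac{7102631695823}{377160300} \approx -18832.0$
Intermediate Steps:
$P{\left(y,A \right)} = \frac{A + y}{-1 + A}$
$z = - \frac{13200}{6283}$ ($z = \left(-13200\right) \frac{1}{6283} = - \frac{13200}{6283} \approx -2.1009$)
$\frac{39564}{z} + \frac{P{\left(-177,73 \right)}}{38097} = \frac{39564}{- \frac{13200}{6283}} + \frac{\frac{1}{-1 + 73} \left(73 - 177\right)}{38097} = 39564 \left(- \frac{6283}{13200}\right) + \frac{1}{72} \left(-104\right) \frac{1}{38097} = - \frac{20715051}{1100} + \frac{1}{72} \left(-104\right) \frac{1}{38097} = - \frac{20715051}{1100} - \frac{13}{342873} = - \frac{7102631695823}{377160300}$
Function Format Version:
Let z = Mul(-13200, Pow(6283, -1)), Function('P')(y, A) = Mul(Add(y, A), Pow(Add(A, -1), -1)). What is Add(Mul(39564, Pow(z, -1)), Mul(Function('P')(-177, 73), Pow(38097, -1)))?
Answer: Rational(-7102631695823, 377160300) ≈ -18832.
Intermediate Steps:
Function('P')(y, A) = Mul(Pow(Add(-1, A), -1), Add(A, y)) (Function('P')(y, A) = Mul(Add(A, y), Pow(Add(-1, A), -1)) = Mul(Pow(Add(-1, A), -1), Add(A, y)))
z = Rational(-13200, 6283) (z = Mul(-13200, Rational(1, 6283)) = Rational(-13200, 6283) ≈ -2.1009)
Add(Mul(39564, Pow(z, -1)), Mul(Function('P')(-177, 73), Pow(38097, -1))) = Add(Mul(39564, Pow(Rational(-13200, 6283), -1)), Mul(Mul(Pow(Add(-1, 73), -1), Add(73, -177)), Pow(38097, -1))) = Add(Mul(39564, Rational(-6283, 13200)), Mul(Mul(Pow(72, -1), -104), Rational(1, 38097))) = Add(Rational(-20715051, 1100), Mul(Mul(Rational(1, 72), -104), Rational(1, 38097))) = Add(Rational(-20715051, 1100), Mul(Rational(-13, 9), Rational(1, 38097))) = Add(Rational(-20715051, 1100), Rational(-13, 342873)) = Rational(-7102631695823, 377160300)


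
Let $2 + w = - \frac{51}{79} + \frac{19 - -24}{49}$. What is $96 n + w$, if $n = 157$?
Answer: $\frac{58336868}{3871} \approx 15070.0$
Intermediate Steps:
$w = - \frac{6844}{3871}$ ($w = -2 - \left(\frac{51}{79} - \frac{19 - -24}{49}\right) = -2 - \left(\frac{51}{79} - \left(19 + 24\right) \frac{1}{49}\right) = -2 + \left(- \frac{51}{79} + 43 \cdot \frac{1}{49}\right) = -2 + \left(- \frac{51}{79} + \frac{43}{49}\right) = -2 + \frac{898}{3871} = - \frac{6844}{3871} \approx -1.768$)
$96 n + w = 96 \cdot 157 - \frac{6844}{3871} = 15072 - \frac{6844}{3871} = \frac{58336868}{3871}$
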